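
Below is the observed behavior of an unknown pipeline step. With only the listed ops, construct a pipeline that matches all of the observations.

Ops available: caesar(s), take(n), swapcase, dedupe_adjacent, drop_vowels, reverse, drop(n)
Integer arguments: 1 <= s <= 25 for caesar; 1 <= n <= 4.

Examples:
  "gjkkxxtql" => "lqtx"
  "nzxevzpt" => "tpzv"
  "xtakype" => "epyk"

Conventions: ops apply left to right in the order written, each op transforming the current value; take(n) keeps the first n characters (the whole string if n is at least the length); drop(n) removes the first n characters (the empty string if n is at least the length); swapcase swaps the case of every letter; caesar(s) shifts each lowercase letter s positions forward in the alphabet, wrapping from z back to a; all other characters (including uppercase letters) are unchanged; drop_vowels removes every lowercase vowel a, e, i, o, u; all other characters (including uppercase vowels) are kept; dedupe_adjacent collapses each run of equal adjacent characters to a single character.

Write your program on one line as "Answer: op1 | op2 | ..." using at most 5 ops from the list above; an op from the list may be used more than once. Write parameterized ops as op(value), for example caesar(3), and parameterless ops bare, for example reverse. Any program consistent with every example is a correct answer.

swapcase | drop(1) | reverse | swapcase | take(4)

Check, running the answer program on each example:
  "gjkkxxtql" -> "GJKKXXTQL" -> "JKKXXTQL" -> "LQTXXKKJ" -> "lqtxxkkj" -> "lqtx"
  "nzxevzpt" -> "NZXEVZPT" -> "ZXEVZPT" -> "TPZVEXZ" -> "tpzvexz" -> "tpzv"
  "xtakype" -> "XTAKYPE" -> "TAKYPE" -> "EPYKAT" -> "epykat" -> "epyk"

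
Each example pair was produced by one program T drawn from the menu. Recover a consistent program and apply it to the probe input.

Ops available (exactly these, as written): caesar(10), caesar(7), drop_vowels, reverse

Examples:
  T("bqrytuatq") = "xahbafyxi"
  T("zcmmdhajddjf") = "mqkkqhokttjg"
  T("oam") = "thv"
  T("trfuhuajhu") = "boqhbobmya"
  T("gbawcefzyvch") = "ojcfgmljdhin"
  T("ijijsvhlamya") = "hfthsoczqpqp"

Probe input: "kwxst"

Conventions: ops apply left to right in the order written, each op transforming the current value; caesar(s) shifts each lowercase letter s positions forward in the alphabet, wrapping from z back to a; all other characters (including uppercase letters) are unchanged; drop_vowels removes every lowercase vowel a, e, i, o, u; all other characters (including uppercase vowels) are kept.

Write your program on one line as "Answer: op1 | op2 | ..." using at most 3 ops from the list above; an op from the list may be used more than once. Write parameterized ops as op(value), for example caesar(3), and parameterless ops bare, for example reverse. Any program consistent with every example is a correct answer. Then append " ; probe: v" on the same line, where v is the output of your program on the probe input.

reverse | caesar(7) ; probe: "azedr"

Check, running the answer program on each example:
  "bqrytuatq" -> "qtautyrqb" -> "xahbafyxi"
  "zcmmdhajddjf" -> "fjddjahdmmcz" -> "mqkkqhokttjg"
  "oam" -> "mao" -> "thv"
  "trfuhuajhu" -> "uhjauhufrt" -> "boqhbobmya"
  "gbawcefzyvch" -> "hcvyzfecwabg" -> "ojcfgmljdhin"
  "ijijsvhlamya" -> "aymalhvsjiji" -> "hfthsoczqpqp"
  probe: "kwxst" -> "tsxwk" -> "azedr"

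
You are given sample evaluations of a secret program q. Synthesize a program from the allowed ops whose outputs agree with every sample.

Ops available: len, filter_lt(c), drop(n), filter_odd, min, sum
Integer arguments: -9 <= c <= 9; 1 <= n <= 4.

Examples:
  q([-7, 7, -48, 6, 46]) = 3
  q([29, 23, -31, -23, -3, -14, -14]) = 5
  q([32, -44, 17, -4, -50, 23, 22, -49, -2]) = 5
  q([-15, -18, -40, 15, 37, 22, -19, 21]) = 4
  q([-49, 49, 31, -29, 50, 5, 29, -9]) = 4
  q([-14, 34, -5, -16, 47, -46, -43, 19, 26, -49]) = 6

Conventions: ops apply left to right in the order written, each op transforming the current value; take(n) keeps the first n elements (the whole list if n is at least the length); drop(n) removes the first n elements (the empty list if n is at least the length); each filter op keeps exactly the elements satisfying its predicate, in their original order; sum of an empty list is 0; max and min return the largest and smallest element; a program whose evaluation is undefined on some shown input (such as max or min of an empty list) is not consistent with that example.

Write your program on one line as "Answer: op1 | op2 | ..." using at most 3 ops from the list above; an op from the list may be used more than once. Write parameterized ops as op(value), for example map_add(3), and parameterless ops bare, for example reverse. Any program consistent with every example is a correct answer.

filter_lt(7) | len

Check, running the answer program on each example:
  [-7, 7, -48, 6, 46] -> [-7, -48, 6] -> 3
  [29, 23, -31, -23, -3, -14, -14] -> [-31, -23, -3, -14, -14] -> 5
  [32, -44, 17, -4, -50, 23, 22, -49, -2] -> [-44, -4, -50, -49, -2] -> 5
  [-15, -18, -40, 15, 37, 22, -19, 21] -> [-15, -18, -40, -19] -> 4
  [-49, 49, 31, -29, 50, 5, 29, -9] -> [-49, -29, 5, -9] -> 4
  [-14, 34, -5, -16, 47, -46, -43, 19, 26, -49] -> [-14, -5, -16, -46, -43, -49] -> 6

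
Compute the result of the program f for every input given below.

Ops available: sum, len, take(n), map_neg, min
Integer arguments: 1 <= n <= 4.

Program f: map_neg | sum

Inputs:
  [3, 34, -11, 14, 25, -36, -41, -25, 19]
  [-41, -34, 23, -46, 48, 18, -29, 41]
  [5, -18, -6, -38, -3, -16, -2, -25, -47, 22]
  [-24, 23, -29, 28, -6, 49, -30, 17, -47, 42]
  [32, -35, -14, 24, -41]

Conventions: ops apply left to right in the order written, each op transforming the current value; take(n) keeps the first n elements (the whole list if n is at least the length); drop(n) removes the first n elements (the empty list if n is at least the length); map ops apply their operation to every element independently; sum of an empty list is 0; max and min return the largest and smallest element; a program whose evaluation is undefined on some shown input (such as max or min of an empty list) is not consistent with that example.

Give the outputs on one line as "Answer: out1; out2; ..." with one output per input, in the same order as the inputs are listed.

18; 20; 128; -23; 34

Execution, op by op:
  [3, 34, -11, 14, 25, -36, -41, -25, 19] -> [-3, -34, 11, -14, -25, 36, 41, 25, -19] -> 18
  [-41, -34, 23, -46, 48, 18, -29, 41] -> [41, 34, -23, 46, -48, -18, 29, -41] -> 20
  [5, -18, -6, -38, -3, -16, -2, -25, -47, 22] -> [-5, 18, 6, 38, 3, 16, 2, 25, 47, -22] -> 128
  [-24, 23, -29, 28, -6, 49, -30, 17, -47, 42] -> [24, -23, 29, -28, 6, -49, 30, -17, 47, -42] -> -23
  [32, -35, -14, 24, -41] -> [-32, 35, 14, -24, 41] -> 34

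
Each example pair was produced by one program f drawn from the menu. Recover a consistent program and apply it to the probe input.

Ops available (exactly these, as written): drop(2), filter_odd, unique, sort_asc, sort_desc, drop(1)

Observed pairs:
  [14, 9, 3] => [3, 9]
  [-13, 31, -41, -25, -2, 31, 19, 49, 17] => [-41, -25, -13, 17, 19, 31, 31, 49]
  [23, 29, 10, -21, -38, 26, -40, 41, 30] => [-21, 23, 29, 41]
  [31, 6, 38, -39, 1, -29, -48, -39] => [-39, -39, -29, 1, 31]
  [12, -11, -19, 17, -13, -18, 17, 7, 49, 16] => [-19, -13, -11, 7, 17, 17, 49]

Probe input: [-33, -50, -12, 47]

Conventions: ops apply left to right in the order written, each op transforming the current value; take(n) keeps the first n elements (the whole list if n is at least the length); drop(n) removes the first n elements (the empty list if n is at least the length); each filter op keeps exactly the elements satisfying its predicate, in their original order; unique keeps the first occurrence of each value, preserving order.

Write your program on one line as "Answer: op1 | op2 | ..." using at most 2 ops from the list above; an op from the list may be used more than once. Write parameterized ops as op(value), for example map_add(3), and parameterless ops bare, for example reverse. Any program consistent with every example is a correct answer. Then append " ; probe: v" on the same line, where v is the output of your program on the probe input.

filter_odd | sort_asc ; probe: [-33, 47]

Check, running the answer program on each example:
  [14, 9, 3] -> [9, 3] -> [3, 9]
  [-13, 31, -41, -25, -2, 31, 19, 49, 17] -> [-13, 31, -41, -25, 31, 19, 49, 17] -> [-41, -25, -13, 17, 19, 31, 31, 49]
  [23, 29, 10, -21, -38, 26, -40, 41, 30] -> [23, 29, -21, 41] -> [-21, 23, 29, 41]
  [31, 6, 38, -39, 1, -29, -48, -39] -> [31, -39, 1, -29, -39] -> [-39, -39, -29, 1, 31]
  [12, -11, -19, 17, -13, -18, 17, 7, 49, 16] -> [-11, -19, 17, -13, 17, 7, 49] -> [-19, -13, -11, 7, 17, 17, 49]
  probe: [-33, -50, -12, 47] -> [-33, 47] -> [-33, 47]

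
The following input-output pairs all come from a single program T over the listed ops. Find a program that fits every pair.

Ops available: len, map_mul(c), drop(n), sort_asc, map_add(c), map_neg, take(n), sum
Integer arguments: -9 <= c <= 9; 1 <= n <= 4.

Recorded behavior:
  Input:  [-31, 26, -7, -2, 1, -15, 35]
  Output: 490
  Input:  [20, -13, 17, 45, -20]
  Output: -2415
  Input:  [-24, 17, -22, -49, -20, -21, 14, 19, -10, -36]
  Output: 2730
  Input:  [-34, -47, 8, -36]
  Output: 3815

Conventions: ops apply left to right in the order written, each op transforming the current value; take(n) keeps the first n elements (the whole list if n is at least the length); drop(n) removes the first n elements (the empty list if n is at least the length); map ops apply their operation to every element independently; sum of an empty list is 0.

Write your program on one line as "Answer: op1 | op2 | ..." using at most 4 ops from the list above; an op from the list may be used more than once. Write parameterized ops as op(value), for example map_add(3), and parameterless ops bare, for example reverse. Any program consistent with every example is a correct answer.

map_mul(-5) | take(4) | map_mul(7) | sum

Check, running the answer program on each example:
  [-31, 26, -7, -2, 1, -15, 35] -> [155, -130, 35, 10, -5, 75, -175] -> [155, -130, 35, 10] -> [1085, -910, 245, 70] -> 490
  [20, -13, 17, 45, -20] -> [-100, 65, -85, -225, 100] -> [-100, 65, -85, -225] -> [-700, 455, -595, -1575] -> -2415
  [-24, 17, -22, -49, -20, -21, 14, 19, -10, -36] -> [120, -85, 110, 245, 100, 105, -70, -95, 50, 180] -> [120, -85, 110, 245] -> [840, -595, 770, 1715] -> 2730
  [-34, -47, 8, -36] -> [170, 235, -40, 180] -> [170, 235, -40, 180] -> [1190, 1645, -280, 1260] -> 3815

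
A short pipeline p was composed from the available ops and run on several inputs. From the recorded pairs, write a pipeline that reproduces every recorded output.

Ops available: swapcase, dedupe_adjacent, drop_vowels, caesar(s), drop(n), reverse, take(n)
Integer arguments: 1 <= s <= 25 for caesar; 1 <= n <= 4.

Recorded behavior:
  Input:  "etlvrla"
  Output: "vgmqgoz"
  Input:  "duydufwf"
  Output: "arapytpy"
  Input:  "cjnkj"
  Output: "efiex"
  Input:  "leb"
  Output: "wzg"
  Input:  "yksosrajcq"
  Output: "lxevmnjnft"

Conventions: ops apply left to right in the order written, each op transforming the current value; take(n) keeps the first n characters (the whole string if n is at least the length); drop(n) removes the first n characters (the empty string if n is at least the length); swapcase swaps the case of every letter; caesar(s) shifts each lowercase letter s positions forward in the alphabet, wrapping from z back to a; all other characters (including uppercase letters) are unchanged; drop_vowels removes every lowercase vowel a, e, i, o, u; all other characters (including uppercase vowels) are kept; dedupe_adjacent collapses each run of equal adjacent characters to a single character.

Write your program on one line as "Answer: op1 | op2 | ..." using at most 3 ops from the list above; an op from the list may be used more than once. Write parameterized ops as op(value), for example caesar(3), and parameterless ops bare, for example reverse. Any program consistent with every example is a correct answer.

caesar(3) | reverse | caesar(18)

Check, running the answer program on each example:
  "etlvrla" -> "hwoyuod" -> "douyowh" -> "vgmqgoz"
  "duydufwf" -> "gxbgxizi" -> "izixgbxg" -> "arapytpy"
  "cjnkj" -> "fmqnm" -> "mnqmf" -> "efiex"
  "leb" -> "ohe" -> "eho" -> "wzg"
  "yksosrajcq" -> "bnvrvudmft" -> "tfmduvrvnb" -> "lxevmnjnft"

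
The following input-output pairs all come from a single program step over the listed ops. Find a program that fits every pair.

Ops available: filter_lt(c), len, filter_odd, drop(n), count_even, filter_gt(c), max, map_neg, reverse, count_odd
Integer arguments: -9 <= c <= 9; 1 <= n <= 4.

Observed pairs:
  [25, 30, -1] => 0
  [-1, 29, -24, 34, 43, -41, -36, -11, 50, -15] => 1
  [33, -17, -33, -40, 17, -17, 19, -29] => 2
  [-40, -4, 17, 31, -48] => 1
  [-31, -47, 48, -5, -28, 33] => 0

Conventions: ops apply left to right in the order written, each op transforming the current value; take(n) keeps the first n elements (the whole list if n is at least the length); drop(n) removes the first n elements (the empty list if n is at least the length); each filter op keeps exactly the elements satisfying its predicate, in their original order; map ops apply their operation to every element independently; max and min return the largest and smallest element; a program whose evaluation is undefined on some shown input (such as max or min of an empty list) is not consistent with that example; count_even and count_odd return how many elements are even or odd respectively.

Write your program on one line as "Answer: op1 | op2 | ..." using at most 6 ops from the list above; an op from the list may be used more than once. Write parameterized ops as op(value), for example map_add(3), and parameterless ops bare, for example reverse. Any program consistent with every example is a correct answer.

filter_gt(-3) | filter_gt(4) | filter_odd | drop(1) | len

Check, running the answer program on each example:
  [25, 30, -1] -> [25, 30, -1] -> [25, 30] -> [25] -> [] -> 0
  [-1, 29, -24, 34, 43, -41, -36, -11, 50, -15] -> [-1, 29, 34, 43, 50] -> [29, 34, 43, 50] -> [29, 43] -> [43] -> 1
  [33, -17, -33, -40, 17, -17, 19, -29] -> [33, 17, 19] -> [33, 17, 19] -> [33, 17, 19] -> [17, 19] -> 2
  [-40, -4, 17, 31, -48] -> [17, 31] -> [17, 31] -> [17, 31] -> [31] -> 1
  [-31, -47, 48, -5, -28, 33] -> [48, 33] -> [48, 33] -> [33] -> [] -> 0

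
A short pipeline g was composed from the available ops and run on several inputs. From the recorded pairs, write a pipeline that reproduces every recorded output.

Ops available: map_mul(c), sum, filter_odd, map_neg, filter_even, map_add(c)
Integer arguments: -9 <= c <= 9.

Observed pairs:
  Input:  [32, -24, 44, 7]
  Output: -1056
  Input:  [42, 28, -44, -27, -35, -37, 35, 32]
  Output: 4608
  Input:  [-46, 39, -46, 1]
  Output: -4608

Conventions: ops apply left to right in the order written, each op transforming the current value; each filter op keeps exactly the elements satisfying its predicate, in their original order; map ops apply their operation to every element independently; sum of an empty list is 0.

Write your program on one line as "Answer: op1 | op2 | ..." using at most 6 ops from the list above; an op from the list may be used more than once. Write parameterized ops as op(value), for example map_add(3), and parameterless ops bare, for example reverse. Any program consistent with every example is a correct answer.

map_add(4) | filter_odd | map_mul(4) | map_mul(3) | map_mul(-8) | sum

Check, running the answer program on each example:
  [32, -24, 44, 7] -> [36, -20, 48, 11] -> [11] -> [44] -> [132] -> [-1056] -> -1056
  [42, 28, -44, -27, -35, -37, 35, 32] -> [46, 32, -40, -23, -31, -33, 39, 36] -> [-23, -31, -33, 39] -> [-92, -124, -132, 156] -> [-276, -372, -396, 468] -> [2208, 2976, 3168, -3744] -> 4608
  [-46, 39, -46, 1] -> [-42, 43, -42, 5] -> [43, 5] -> [172, 20] -> [516, 60] -> [-4128, -480] -> -4608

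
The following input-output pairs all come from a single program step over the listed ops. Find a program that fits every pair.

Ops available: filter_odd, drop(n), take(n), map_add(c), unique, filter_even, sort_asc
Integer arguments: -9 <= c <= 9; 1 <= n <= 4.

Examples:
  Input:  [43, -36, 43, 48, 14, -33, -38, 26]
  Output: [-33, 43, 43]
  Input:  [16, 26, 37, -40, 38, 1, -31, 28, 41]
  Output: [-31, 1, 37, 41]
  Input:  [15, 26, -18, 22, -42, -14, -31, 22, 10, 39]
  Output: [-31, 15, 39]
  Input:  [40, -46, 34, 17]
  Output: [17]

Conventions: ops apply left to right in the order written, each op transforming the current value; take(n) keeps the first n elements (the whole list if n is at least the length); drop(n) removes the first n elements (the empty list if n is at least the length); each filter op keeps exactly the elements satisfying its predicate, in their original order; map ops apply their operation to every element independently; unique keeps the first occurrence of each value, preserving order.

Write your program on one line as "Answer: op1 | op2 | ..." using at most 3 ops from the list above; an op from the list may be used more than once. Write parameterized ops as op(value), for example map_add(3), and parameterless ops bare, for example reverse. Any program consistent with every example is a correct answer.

sort_asc | filter_odd

Check, running the answer program on each example:
  [43, -36, 43, 48, 14, -33, -38, 26] -> [-38, -36, -33, 14, 26, 43, 43, 48] -> [-33, 43, 43]
  [16, 26, 37, -40, 38, 1, -31, 28, 41] -> [-40, -31, 1, 16, 26, 28, 37, 38, 41] -> [-31, 1, 37, 41]
  [15, 26, -18, 22, -42, -14, -31, 22, 10, 39] -> [-42, -31, -18, -14, 10, 15, 22, 22, 26, 39] -> [-31, 15, 39]
  [40, -46, 34, 17] -> [-46, 17, 34, 40] -> [17]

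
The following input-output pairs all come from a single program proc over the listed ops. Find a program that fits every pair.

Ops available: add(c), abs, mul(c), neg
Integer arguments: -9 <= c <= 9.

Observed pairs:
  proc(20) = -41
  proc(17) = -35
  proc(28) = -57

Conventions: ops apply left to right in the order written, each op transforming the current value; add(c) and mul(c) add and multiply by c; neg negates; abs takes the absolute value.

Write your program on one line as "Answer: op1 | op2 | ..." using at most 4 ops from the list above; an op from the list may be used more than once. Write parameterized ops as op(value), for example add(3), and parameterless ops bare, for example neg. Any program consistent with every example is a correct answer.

neg | mul(2) | add(3) | add(-4)

Check, running the answer program on each example:
  20 -> -20 -> -40 -> -37 -> -41
  17 -> -17 -> -34 -> -31 -> -35
  28 -> -28 -> -56 -> -53 -> -57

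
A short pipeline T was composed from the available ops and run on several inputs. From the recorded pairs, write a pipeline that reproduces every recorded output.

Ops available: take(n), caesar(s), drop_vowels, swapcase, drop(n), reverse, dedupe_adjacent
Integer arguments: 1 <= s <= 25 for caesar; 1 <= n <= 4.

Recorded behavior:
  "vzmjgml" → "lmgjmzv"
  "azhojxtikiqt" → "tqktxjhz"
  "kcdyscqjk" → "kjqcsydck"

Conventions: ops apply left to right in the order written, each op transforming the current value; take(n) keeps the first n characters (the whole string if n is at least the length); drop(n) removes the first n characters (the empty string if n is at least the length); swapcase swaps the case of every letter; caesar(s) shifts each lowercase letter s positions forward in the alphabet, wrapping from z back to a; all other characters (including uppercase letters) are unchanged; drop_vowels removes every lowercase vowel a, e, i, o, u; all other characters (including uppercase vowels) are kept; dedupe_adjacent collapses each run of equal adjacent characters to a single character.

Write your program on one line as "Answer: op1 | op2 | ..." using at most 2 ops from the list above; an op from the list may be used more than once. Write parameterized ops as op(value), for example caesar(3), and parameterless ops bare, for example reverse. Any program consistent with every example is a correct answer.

reverse | drop_vowels

Check, running the answer program on each example:
  "vzmjgml" -> "lmgjmzv" -> "lmgjmzv"
  "azhojxtikiqt" -> "tqikitxjohza" -> "tqktxjhz"
  "kcdyscqjk" -> "kjqcsydck" -> "kjqcsydck"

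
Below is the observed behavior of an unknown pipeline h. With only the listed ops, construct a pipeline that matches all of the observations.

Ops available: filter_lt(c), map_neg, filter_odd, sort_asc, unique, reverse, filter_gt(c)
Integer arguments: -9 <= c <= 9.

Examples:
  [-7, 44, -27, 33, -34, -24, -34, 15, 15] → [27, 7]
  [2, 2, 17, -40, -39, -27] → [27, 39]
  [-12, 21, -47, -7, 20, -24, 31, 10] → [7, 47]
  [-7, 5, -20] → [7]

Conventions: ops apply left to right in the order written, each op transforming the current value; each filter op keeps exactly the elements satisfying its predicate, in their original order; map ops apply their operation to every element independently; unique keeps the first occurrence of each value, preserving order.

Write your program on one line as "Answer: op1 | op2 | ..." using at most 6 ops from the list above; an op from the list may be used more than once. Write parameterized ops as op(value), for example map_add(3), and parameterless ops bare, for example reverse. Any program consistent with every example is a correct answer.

filter_lt(8) | unique | reverse | filter_lt(5) | filter_odd | map_neg

Check, running the answer program on each example:
  [-7, 44, -27, 33, -34, -24, -34, 15, 15] -> [-7, -27, -34, -24, -34] -> [-7, -27, -34, -24] -> [-24, -34, -27, -7] -> [-24, -34, -27, -7] -> [-27, -7] -> [27, 7]
  [2, 2, 17, -40, -39, -27] -> [2, 2, -40, -39, -27] -> [2, -40, -39, -27] -> [-27, -39, -40, 2] -> [-27, -39, -40, 2] -> [-27, -39] -> [27, 39]
  [-12, 21, -47, -7, 20, -24, 31, 10] -> [-12, -47, -7, -24] -> [-12, -47, -7, -24] -> [-24, -7, -47, -12] -> [-24, -7, -47, -12] -> [-7, -47] -> [7, 47]
  [-7, 5, -20] -> [-7, 5, -20] -> [-7, 5, -20] -> [-20, 5, -7] -> [-20, -7] -> [-7] -> [7]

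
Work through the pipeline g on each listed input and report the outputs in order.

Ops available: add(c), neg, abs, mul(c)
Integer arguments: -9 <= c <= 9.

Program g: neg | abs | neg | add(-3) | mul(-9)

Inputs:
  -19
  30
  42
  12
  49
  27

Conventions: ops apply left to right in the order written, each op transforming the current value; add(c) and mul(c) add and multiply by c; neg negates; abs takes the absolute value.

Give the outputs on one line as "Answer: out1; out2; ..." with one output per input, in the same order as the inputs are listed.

198; 297; 405; 135; 468; 270

Execution, op by op:
  -19 -> 19 -> 19 -> -19 -> -22 -> 198
  30 -> -30 -> 30 -> -30 -> -33 -> 297
  42 -> -42 -> 42 -> -42 -> -45 -> 405
  12 -> -12 -> 12 -> -12 -> -15 -> 135
  49 -> -49 -> 49 -> -49 -> -52 -> 468
  27 -> -27 -> 27 -> -27 -> -30 -> 270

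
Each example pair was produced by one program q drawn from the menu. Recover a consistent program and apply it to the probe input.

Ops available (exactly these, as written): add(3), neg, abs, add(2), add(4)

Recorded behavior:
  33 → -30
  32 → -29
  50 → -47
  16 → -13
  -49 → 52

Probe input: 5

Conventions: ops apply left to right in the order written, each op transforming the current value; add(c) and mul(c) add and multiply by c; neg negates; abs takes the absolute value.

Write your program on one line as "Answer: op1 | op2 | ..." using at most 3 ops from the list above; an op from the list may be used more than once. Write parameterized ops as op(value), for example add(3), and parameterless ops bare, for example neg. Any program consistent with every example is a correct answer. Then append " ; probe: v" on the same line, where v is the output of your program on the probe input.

neg | add(3) ; probe: -2

Check, running the answer program on each example:
  33 -> -33 -> -30
  32 -> -32 -> -29
  50 -> -50 -> -47
  16 -> -16 -> -13
  -49 -> 49 -> 52
  probe: 5 -> -5 -> -2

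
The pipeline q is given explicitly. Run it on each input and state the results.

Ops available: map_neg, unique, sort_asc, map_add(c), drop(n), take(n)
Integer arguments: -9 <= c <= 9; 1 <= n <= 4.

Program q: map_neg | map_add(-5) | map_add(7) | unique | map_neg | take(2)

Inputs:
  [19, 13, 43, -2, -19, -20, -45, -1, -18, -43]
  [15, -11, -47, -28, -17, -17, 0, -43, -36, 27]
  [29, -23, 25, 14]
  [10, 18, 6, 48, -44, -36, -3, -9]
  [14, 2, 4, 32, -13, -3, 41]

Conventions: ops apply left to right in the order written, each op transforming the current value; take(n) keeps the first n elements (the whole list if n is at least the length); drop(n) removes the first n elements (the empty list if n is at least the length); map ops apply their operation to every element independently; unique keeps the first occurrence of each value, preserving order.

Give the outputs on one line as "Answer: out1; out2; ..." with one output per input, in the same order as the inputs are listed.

[17, 11]; [13, -13]; [27, -25]; [8, 16]; [12, 0]

Execution, op by op:
  [19, 13, 43, -2, -19, -20, -45, -1, -18, -43] -> [-19, -13, -43, 2, 19, 20, 45, 1, 18, 43] -> [-24, -18, -48, -3, 14, 15, 40, -4, 13, 38] -> [-17, -11, -41, 4, 21, 22, 47, 3, 20, 45] -> [-17, -11, -41, 4, 21, 22, 47, 3, 20, 45] -> [17, 11, 41, -4, -21, -22, -47, -3, -20, -45] -> [17, 11]
  [15, -11, -47, -28, -17, -17, 0, -43, -36, 27] -> [-15, 11, 47, 28, 17, 17, 0, 43, 36, -27] -> [-20, 6, 42, 23, 12, 12, -5, 38, 31, -32] -> [-13, 13, 49, 30, 19, 19, 2, 45, 38, -25] -> [-13, 13, 49, 30, 19, 2, 45, 38, -25] -> [13, -13, -49, -30, -19, -2, -45, -38, 25] -> [13, -13]
  [29, -23, 25, 14] -> [-29, 23, -25, -14] -> [-34, 18, -30, -19] -> [-27, 25, -23, -12] -> [-27, 25, -23, -12] -> [27, -25, 23, 12] -> [27, -25]
  [10, 18, 6, 48, -44, -36, -3, -9] -> [-10, -18, -6, -48, 44, 36, 3, 9] -> [-15, -23, -11, -53, 39, 31, -2, 4] -> [-8, -16, -4, -46, 46, 38, 5, 11] -> [-8, -16, -4, -46, 46, 38, 5, 11] -> [8, 16, 4, 46, -46, -38, -5, -11] -> [8, 16]
  [14, 2, 4, 32, -13, -3, 41] -> [-14, -2, -4, -32, 13, 3, -41] -> [-19, -7, -9, -37, 8, -2, -46] -> [-12, 0, -2, -30, 15, 5, -39] -> [-12, 0, -2, -30, 15, 5, -39] -> [12, 0, 2, 30, -15, -5, 39] -> [12, 0]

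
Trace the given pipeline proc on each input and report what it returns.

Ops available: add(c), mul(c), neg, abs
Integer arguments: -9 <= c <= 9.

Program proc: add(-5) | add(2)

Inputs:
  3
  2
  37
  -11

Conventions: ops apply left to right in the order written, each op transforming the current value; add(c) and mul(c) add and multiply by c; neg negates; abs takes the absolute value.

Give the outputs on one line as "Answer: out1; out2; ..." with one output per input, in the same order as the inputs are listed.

0; -1; 34; -14

Execution, op by op:
  3 -> -2 -> 0
  2 -> -3 -> -1
  37 -> 32 -> 34
  -11 -> -16 -> -14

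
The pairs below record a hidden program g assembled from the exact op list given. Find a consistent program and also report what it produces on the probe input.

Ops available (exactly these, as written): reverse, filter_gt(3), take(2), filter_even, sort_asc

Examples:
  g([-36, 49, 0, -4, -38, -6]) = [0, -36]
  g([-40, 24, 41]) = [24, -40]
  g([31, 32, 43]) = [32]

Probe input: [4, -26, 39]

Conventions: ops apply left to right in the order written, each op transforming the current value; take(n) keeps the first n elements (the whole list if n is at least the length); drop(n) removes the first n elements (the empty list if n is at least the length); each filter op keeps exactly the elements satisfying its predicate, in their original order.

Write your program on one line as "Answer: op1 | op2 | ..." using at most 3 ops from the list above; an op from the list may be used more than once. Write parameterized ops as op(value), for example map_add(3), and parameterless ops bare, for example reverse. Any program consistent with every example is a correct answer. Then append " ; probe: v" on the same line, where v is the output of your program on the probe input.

filter_even | take(2) | reverse ; probe: [-26, 4]

Check, running the answer program on each example:
  [-36, 49, 0, -4, -38, -6] -> [-36, 0, -4, -38, -6] -> [-36, 0] -> [0, -36]
  [-40, 24, 41] -> [-40, 24] -> [-40, 24] -> [24, -40]
  [31, 32, 43] -> [32] -> [32] -> [32]
  probe: [4, -26, 39] -> [4, -26] -> [4, -26] -> [-26, 4]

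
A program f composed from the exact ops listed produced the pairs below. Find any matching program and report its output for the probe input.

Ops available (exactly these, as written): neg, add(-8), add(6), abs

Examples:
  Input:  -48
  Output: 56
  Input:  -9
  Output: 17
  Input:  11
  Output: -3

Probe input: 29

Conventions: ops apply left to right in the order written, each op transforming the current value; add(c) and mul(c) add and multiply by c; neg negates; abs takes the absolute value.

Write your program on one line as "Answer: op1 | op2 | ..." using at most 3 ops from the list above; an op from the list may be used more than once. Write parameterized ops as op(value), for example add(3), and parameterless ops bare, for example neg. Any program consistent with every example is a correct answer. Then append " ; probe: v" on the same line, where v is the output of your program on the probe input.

add(-8) | neg ; probe: -21

Check, running the answer program on each example:
  -48 -> -56 -> 56
  -9 -> -17 -> 17
  11 -> 3 -> -3
  probe: 29 -> 21 -> -21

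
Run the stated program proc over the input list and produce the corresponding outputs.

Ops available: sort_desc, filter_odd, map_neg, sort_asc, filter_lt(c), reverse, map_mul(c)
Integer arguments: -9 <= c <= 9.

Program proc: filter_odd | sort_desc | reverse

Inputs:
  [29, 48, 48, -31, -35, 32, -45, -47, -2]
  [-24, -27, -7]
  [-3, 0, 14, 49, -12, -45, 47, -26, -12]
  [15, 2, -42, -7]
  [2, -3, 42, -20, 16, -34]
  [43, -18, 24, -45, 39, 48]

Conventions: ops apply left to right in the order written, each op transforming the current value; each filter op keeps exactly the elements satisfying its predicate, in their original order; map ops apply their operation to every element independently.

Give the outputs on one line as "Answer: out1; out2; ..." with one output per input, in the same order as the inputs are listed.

[-47, -45, -35, -31, 29]; [-27, -7]; [-45, -3, 47, 49]; [-7, 15]; [-3]; [-45, 39, 43]

Execution, op by op:
  [29, 48, 48, -31, -35, 32, -45, -47, -2] -> [29, -31, -35, -45, -47] -> [29, -31, -35, -45, -47] -> [-47, -45, -35, -31, 29]
  [-24, -27, -7] -> [-27, -7] -> [-7, -27] -> [-27, -7]
  [-3, 0, 14, 49, -12, -45, 47, -26, -12] -> [-3, 49, -45, 47] -> [49, 47, -3, -45] -> [-45, -3, 47, 49]
  [15, 2, -42, -7] -> [15, -7] -> [15, -7] -> [-7, 15]
  [2, -3, 42, -20, 16, -34] -> [-3] -> [-3] -> [-3]
  [43, -18, 24, -45, 39, 48] -> [43, -45, 39] -> [43, 39, -45] -> [-45, 39, 43]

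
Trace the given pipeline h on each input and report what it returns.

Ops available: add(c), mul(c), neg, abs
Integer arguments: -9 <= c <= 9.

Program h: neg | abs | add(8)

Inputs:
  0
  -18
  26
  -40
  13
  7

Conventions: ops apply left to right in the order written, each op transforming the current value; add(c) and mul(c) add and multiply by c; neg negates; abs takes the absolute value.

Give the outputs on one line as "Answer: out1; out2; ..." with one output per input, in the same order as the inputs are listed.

Execution, op by op:
  0 -> 0 -> 0 -> 8
  -18 -> 18 -> 18 -> 26
  26 -> -26 -> 26 -> 34
  -40 -> 40 -> 40 -> 48
  13 -> -13 -> 13 -> 21
  7 -> -7 -> 7 -> 15

8; 26; 34; 48; 21; 15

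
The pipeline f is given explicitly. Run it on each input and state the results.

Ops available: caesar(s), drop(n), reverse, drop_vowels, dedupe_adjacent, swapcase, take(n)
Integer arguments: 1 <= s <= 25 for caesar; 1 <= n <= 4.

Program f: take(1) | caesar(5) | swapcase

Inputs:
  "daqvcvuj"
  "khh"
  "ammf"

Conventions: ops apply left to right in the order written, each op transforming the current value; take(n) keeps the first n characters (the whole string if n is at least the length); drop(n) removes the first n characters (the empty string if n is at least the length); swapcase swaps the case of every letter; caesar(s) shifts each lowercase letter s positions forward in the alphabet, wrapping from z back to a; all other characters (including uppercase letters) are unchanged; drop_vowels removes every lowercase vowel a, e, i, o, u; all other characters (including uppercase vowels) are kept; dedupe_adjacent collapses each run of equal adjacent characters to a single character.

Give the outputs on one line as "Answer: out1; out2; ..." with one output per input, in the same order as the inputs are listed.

"I"; "P"; "F"

Execution, op by op:
  "daqvcvuj" -> "d" -> "i" -> "I"
  "khh" -> "k" -> "p" -> "P"
  "ammf" -> "a" -> "f" -> "F"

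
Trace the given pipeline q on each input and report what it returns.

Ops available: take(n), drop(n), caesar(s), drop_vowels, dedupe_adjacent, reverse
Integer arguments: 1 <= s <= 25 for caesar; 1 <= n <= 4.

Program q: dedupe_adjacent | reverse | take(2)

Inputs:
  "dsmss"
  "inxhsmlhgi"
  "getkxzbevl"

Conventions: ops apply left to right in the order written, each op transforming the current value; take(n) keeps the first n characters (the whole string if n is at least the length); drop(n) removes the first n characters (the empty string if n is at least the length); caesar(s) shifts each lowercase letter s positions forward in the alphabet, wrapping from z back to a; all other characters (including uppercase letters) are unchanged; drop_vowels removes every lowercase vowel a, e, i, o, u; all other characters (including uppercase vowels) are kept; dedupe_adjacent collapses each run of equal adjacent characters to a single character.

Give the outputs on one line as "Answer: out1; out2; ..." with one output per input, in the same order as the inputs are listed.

Execution, op by op:
  "dsmss" -> "dsms" -> "smsd" -> "sm"
  "inxhsmlhgi" -> "inxhsmlhgi" -> "ighlmshxni" -> "ig"
  "getkxzbevl" -> "getkxzbevl" -> "lvebzxkteg" -> "lv"

"sm"; "ig"; "lv"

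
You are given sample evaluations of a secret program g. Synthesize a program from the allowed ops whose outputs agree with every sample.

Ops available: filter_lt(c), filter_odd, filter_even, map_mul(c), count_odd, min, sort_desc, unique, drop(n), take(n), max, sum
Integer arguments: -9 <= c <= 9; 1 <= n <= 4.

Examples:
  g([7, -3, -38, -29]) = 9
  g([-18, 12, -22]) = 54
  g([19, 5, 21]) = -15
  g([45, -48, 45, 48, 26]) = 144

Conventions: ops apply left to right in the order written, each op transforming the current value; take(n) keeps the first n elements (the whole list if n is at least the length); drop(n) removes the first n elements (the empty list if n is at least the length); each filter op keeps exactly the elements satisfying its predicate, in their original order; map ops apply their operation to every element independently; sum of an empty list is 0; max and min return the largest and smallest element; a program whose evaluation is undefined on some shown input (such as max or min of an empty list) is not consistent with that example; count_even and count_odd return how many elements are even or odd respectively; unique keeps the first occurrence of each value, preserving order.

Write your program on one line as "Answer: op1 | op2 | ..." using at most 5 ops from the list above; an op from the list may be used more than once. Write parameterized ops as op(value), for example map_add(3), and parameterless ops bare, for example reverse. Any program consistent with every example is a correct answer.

take(2) | map_mul(-1) | map_mul(3) | max

Check, running the answer program on each example:
  [7, -3, -38, -29] -> [7, -3] -> [-7, 3] -> [-21, 9] -> 9
  [-18, 12, -22] -> [-18, 12] -> [18, -12] -> [54, -36] -> 54
  [19, 5, 21] -> [19, 5] -> [-19, -5] -> [-57, -15] -> -15
  [45, -48, 45, 48, 26] -> [45, -48] -> [-45, 48] -> [-135, 144] -> 144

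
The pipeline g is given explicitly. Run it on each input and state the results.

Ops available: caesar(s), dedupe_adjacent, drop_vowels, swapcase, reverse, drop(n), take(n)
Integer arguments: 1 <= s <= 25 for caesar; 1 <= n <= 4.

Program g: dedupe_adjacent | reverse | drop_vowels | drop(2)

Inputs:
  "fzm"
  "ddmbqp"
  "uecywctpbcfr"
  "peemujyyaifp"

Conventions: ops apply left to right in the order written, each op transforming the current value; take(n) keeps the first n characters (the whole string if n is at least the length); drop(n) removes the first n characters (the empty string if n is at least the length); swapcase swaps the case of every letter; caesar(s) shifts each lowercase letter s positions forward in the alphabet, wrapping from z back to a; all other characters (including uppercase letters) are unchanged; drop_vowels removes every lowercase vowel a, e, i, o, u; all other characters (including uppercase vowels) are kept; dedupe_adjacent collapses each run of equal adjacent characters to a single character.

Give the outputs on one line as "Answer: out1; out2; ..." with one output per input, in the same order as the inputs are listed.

Execution, op by op:
  "fzm" -> "fzm" -> "mzf" -> "mzf" -> "f"
  "ddmbqp" -> "dmbqp" -> "pqbmd" -> "pqbmd" -> "bmd"
  "uecywctpbcfr" -> "uecywctpbcfr" -> "rfcbptcwyceu" -> "rfcbptcwyc" -> "cbptcwyc"
  "peemujyyaifp" -> "pemujyaifp" -> "pfiayjumep" -> "pfyjmp" -> "yjmp"

"f"; "bmd"; "cbptcwyc"; "yjmp"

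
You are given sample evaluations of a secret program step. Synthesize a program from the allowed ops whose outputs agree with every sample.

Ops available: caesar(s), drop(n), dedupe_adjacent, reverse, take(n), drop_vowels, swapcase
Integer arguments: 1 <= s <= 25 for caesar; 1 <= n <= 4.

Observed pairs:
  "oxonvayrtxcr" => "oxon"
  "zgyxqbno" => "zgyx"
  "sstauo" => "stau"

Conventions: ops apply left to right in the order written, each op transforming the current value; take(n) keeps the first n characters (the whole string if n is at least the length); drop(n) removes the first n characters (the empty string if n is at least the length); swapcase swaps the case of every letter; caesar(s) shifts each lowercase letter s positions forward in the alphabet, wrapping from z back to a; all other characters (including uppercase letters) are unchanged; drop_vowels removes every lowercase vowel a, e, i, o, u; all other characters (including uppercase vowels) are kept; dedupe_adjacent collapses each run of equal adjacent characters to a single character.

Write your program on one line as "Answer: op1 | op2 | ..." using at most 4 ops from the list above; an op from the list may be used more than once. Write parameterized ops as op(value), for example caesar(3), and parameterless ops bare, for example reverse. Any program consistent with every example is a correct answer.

reverse | dedupe_adjacent | reverse | take(4)

Check, running the answer program on each example:
  "oxonvayrtxcr" -> "rcxtryavnoxo" -> "rcxtryavnoxo" -> "oxonvayrtxcr" -> "oxon"
  "zgyxqbno" -> "onbqxygz" -> "onbqxygz" -> "zgyxqbno" -> "zgyx"
  "sstauo" -> "ouatss" -> "ouats" -> "stauo" -> "stau"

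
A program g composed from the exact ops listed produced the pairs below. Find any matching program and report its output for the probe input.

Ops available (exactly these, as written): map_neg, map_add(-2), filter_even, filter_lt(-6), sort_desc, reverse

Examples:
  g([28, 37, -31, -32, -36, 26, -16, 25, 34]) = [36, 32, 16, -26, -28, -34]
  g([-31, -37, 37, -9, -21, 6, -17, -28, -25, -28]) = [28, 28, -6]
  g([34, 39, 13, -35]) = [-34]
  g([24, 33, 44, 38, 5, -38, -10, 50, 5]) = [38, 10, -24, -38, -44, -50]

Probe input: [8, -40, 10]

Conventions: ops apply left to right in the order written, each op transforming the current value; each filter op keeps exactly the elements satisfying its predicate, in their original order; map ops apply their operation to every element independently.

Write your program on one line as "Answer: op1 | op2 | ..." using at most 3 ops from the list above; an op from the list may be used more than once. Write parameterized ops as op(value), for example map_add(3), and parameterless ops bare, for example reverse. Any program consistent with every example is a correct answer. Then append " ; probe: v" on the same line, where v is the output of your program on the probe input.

map_neg | sort_desc | filter_even ; probe: [40, -8, -10]

Check, running the answer program on each example:
  [28, 37, -31, -32, -36, 26, -16, 25, 34] -> [-28, -37, 31, 32, 36, -26, 16, -25, -34] -> [36, 32, 31, 16, -25, -26, -28, -34, -37] -> [36, 32, 16, -26, -28, -34]
  [-31, -37, 37, -9, -21, 6, -17, -28, -25, -28] -> [31, 37, -37, 9, 21, -6, 17, 28, 25, 28] -> [37, 31, 28, 28, 25, 21, 17, 9, -6, -37] -> [28, 28, -6]
  [34, 39, 13, -35] -> [-34, -39, -13, 35] -> [35, -13, -34, -39] -> [-34]
  [24, 33, 44, 38, 5, -38, -10, 50, 5] -> [-24, -33, -44, -38, -5, 38, 10, -50, -5] -> [38, 10, -5, -5, -24, -33, -38, -44, -50] -> [38, 10, -24, -38, -44, -50]
  probe: [8, -40, 10] -> [-8, 40, -10] -> [40, -8, -10] -> [40, -8, -10]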